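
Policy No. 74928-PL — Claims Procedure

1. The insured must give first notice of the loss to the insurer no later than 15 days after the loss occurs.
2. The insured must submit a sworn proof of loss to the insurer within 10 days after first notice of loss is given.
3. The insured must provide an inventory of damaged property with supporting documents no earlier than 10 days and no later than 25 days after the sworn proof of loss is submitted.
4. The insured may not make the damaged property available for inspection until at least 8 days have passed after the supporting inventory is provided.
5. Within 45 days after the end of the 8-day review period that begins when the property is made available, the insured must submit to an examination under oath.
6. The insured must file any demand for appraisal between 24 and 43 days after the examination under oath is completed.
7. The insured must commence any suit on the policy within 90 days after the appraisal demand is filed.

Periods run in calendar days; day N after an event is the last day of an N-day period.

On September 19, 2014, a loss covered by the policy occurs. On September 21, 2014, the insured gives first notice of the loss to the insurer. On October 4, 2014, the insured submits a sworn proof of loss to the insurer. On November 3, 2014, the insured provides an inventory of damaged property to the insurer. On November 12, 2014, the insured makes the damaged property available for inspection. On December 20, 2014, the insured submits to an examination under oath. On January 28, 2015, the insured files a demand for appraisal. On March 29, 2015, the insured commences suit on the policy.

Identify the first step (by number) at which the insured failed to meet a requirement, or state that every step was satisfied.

Step 2

Step 1: 15 days after September 19, 2014 (when the loss occurs) is October 4, 2014; September 21, 2014 is within that limit.
Step 2: 10 days after September 21, 2014 (when first notice of loss is given) is October 1, 2014; October 4, 2014 misses that deadline by 3 days.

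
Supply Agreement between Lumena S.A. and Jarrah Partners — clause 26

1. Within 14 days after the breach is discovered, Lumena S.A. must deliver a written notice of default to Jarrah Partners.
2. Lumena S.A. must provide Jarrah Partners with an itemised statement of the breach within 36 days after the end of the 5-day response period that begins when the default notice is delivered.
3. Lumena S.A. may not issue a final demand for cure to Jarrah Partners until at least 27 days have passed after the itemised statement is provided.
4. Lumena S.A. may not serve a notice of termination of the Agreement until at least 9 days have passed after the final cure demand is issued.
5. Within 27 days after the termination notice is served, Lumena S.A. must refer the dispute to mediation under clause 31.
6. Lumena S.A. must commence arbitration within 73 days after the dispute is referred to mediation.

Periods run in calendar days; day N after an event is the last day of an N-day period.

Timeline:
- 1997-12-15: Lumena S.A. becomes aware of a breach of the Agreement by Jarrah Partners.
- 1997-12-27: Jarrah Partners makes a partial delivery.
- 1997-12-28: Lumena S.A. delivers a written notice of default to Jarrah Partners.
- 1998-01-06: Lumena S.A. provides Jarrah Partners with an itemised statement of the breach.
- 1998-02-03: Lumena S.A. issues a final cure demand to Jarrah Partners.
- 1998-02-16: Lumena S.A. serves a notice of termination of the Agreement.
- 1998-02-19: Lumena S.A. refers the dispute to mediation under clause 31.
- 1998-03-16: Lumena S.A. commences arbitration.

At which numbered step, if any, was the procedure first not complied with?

None — every step was satisfied

(1) due by 1997-12-15 + 14 days = 1997-12-29; done 1997-12-28 — timely.
(2) due by 1998-01-02 + 36 days = 1998-02-07; done 1998-01-06 — timely.
(3) permitted from 1998-01-06 + 27 days = 1998-02-02 onward; done 1998-02-03 — permitted.
(4) permitted from 1998-02-03 + 9 days = 1998-02-12 onward; done 1998-02-16, after the minimum wait.
(5) due by 1998-02-16 + 27 days = 1998-03-15; completed 1998-02-19, before the deadline.
(6) due by 1998-02-19 + 73 days = 1998-05-03; 1998-03-16 is within that limit.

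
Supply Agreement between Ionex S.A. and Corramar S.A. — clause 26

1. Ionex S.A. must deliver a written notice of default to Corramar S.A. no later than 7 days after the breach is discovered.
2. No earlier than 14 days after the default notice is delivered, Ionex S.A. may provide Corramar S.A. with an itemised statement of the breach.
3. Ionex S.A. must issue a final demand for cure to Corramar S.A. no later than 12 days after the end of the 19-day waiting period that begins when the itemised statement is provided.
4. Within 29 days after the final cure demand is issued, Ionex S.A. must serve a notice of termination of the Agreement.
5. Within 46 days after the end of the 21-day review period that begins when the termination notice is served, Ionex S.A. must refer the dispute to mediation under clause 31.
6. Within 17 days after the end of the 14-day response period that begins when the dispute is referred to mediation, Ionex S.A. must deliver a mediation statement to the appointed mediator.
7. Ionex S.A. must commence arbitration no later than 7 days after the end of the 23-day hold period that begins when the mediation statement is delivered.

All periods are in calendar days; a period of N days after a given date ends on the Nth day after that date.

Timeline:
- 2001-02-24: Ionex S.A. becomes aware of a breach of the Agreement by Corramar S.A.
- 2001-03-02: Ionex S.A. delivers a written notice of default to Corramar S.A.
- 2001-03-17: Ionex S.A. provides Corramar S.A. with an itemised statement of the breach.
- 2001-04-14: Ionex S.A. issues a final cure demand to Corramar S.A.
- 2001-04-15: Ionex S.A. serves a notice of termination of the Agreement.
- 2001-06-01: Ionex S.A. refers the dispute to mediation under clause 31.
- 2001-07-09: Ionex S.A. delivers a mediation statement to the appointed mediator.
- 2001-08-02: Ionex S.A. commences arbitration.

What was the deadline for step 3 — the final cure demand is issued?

2001-04-17

The itemised statement is provided on 2001-03-17; the 19-day waiting period therefore ends 2001-04-05, and step 3 runs from that date. 12 days after 2001-04-05 is 2001-04-17.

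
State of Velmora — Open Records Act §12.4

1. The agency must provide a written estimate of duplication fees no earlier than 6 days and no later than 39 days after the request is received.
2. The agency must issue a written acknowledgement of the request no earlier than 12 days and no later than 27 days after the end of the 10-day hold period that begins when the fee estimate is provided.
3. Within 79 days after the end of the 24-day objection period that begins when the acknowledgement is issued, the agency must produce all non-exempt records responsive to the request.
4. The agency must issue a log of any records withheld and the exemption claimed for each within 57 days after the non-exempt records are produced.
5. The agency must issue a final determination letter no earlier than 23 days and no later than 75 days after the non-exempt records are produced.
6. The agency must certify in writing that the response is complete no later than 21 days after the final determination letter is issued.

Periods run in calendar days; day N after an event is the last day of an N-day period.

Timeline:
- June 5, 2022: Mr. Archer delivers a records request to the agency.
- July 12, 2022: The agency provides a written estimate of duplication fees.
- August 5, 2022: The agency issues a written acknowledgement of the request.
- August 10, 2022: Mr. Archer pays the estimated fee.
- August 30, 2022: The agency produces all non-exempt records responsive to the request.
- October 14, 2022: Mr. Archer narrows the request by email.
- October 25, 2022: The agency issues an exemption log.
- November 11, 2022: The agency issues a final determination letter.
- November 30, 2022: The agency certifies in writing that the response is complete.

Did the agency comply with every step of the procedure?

Yes

Step 1 — 6 and 39 days from June 5, 2022 (when the request is received) are June 11, 2022 and July 14, 2022 respectively; done July 12, 2022, which is between those dates.
Step 2 — 12 and 27 days from July 22, 2022 (end of the 10-day hold period, which began when the fee estimate is provided on July 12, 2022) are August 3, 2022 and August 18, 2022 respectively; August 5, 2022 falls inside that range.
Step 3 — counting 79 days from August 29, 2022 (end of the 24-day objection period, which began when the acknowledgement is issued on August 5, 2022) gives a deadline of November 16, 2022; done August 30, 2022 — timely.
Step 4 — counting 57 days from August 30, 2022 (when the non-exempt records are produced) gives a deadline of October 26, 2022; completed October 25, 2022, before the deadline.
Step 5 — 23 and 75 days from August 30, 2022 (when the non-exempt records are produced) are September 22, 2022 and November 13, 2022 respectively; done November 11, 2022 — within the window.
Step 6 — counting 21 days from November 11, 2022 (when the final determination letter is issued) gives a deadline of December 2, 2022; done November 30, 2022 — timely.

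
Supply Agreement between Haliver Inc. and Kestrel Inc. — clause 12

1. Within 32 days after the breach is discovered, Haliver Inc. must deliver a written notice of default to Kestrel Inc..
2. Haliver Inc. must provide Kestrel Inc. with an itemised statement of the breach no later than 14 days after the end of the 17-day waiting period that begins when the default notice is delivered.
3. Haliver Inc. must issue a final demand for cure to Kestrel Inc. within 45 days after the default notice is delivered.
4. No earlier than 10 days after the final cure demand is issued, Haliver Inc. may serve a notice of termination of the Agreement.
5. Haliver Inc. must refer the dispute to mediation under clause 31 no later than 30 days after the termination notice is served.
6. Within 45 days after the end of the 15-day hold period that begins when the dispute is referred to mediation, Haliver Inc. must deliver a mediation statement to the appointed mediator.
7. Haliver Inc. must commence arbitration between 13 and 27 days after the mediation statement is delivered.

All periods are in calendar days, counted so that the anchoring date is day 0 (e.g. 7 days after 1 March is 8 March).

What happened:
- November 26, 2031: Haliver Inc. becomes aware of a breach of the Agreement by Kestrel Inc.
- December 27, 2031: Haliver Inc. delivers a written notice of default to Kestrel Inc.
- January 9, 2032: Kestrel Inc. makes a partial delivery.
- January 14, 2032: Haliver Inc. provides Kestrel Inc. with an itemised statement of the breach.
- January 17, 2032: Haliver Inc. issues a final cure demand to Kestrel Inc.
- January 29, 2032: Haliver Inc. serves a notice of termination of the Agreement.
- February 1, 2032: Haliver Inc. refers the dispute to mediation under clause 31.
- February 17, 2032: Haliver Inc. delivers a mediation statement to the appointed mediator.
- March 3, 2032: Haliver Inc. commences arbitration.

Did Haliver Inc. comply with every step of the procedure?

Yes

Step 1: 32 days after November 26, 2031 (when the breach is discovered) is December 28, 2031; December 27, 2031 is within that limit.
Step 2: 14 days after January 13, 2032 (end of the 17-day waiting period, which began when the default notice is delivered on December 27, 2031) is January 27, 2032; done January 14, 2032 — timely.
Step 3: 45 days after December 27, 2031 (when the default notice is delivered) is February 10, 2032; January 17, 2032 is within that limit.
Step 4: the earliest permitted date is 10 days after January 17, 2032 (when the final cure demand is issued), i.e. January 27, 2032; January 29, 2032 is on or after that date.
Step 5: 30 days after January 29, 2032 (when the termination notice is served) is February 28, 2032; completed February 1, 2032, before the deadline.
Step 6: 45 days after February 16, 2032 (end of the 15-day hold period, which began when the dispute is referred to mediation on February 1, 2032) is April 1, 2032; done February 17, 2032 — timely.
Step 7: the window is 13–27 days after February 17, 2032 (when the mediation statement is delivered), so March 1, 2032 through March 15, 2032; done March 3, 2032, which is between those dates.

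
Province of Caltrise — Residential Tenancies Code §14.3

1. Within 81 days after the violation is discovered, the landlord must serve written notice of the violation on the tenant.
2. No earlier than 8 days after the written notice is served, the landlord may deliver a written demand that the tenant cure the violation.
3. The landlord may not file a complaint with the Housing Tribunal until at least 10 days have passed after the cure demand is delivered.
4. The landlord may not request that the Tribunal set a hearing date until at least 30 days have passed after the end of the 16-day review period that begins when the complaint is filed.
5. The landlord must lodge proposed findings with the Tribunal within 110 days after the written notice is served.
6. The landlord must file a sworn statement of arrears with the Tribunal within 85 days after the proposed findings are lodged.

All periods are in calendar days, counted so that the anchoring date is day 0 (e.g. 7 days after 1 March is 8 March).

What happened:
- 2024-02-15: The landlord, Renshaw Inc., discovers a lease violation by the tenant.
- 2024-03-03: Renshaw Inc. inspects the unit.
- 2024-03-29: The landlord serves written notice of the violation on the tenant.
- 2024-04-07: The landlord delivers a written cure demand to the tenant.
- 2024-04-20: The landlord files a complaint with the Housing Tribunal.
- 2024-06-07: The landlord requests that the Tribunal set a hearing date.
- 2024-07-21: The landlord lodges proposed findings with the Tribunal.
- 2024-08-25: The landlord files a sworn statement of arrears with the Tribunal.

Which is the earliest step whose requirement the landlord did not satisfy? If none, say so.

Step 1 — counting 81 days from 2024-02-15 (when the violation is discovered) gives a deadline of 2024-05-06; 2024-03-29 is within that limit.
Step 2 — must wait 8 days from 2024-03-29 (when the written notice is served), so not before 2024-04-06; done 2024-04-07, after the minimum wait.
Step 3 — must wait 10 days from 2024-04-07 (when the cure demand is delivered), so not before 2024-04-17; done 2024-04-20 — permitted.
Step 4 — must wait 30 days from 2024-05-06 (end of the 16-day review period, which began when the complaint is filed on 2024-04-20), so not before 2024-06-05; done 2024-06-07, after the minimum wait.
Step 5 — counting 110 days from 2024-03-29 (when the written notice is served) gives a deadline of 2024-07-17; 2024-07-21 misses that deadline by 4 days.
That is the first point of non-compliance.

Step 5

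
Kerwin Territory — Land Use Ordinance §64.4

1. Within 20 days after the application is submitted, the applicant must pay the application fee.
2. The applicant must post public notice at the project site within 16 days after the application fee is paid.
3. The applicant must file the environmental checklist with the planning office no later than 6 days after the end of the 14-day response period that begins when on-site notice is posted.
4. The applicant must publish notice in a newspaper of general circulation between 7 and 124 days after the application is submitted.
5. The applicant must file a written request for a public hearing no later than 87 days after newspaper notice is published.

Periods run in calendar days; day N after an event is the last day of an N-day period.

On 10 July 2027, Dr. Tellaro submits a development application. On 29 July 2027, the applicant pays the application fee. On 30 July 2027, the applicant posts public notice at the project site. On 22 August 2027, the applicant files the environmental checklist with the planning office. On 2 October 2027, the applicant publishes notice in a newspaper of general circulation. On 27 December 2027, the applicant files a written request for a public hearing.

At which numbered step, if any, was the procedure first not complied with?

Step 3

Step 1 — counting 20 days from 10 July 2027 (when the application is submitted) gives a deadline of 30 July 2027; done 29 July 2027 — timely.
Step 2 — counting 16 days from 29 July 2027 (when the application fee is paid) gives a deadline of 14 August 2027; done 30 July 2027 — timely.
Step 3 — counting 6 days from 13 August 2027 (end of the 14-day response period, which began when on-site notice is posted on 30 July 2027) gives a deadline of 19 August 2027; done 22 August 2027 — 3 days late.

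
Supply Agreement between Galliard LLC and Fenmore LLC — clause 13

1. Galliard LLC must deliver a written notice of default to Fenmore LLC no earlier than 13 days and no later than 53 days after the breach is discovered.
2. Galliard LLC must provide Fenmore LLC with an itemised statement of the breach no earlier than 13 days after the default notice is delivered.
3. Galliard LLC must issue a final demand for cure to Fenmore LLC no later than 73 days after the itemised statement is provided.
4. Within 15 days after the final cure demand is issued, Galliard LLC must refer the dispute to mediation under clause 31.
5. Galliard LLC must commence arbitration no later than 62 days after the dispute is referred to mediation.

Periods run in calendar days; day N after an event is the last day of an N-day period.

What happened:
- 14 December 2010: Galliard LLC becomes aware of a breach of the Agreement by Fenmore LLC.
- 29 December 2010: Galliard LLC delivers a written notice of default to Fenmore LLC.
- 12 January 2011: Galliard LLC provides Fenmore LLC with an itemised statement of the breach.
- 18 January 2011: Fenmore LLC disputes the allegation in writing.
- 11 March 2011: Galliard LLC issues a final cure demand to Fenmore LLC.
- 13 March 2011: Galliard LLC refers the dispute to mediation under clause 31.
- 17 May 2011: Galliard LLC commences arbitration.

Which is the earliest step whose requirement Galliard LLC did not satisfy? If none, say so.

(1) the permitted window runs from 14 December 2010 + 13 = 27 December 2010 to 14 December 2010 + 53 = 5 February 2011; done 29 December 2010, which is between those dates.
(2) permitted from 29 December 2010 + 13 days = 11 January 2011 onward; done 12 January 2011 — permitted.
(3) due by 12 January 2011 + 73 days = 26 March 2011; done 11 March 2011 — timely.
(4) due by 11 March 2011 + 15 days = 26 March 2011; 13 March 2011 is within that limit.
(5) due by 13 March 2011 + 62 days = 14 May 2011; done 17 May 2011 — 3 days late.
The analysis stops there.

Step 5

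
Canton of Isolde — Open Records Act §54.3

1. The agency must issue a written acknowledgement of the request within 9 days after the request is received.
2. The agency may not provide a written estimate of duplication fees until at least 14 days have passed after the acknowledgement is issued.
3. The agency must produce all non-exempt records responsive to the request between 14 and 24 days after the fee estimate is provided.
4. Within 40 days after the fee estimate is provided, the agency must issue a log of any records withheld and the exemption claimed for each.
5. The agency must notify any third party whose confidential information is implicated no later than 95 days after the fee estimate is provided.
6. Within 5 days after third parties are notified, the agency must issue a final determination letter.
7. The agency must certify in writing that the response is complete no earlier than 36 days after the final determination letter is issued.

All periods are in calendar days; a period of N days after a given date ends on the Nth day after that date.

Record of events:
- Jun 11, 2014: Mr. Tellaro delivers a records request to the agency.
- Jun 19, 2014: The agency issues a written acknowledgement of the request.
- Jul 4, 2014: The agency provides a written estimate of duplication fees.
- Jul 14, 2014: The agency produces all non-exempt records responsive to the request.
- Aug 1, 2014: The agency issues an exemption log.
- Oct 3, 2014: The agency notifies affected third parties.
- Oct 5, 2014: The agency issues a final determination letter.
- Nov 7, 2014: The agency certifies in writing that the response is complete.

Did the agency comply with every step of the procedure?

Step 1 — counting 9 days from Jun 11, 2014 (when the request is received) gives a deadline of Jun 20, 2014; Jun 19, 2014 is within that limit.
Step 2 — must wait 14 days from Jun 19, 2014 (when the acknowledgement is issued), so not before Jul 3, 2014; done Jul 4, 2014, after the minimum wait.
Step 3 — 14 and 24 days from Jul 4, 2014 (when the fee estimate is provided) are Jul 18, 2014 and Jul 28, 2014 respectively; Jul 14, 2014 is 4 days too early.
Later steps need not be reached.

No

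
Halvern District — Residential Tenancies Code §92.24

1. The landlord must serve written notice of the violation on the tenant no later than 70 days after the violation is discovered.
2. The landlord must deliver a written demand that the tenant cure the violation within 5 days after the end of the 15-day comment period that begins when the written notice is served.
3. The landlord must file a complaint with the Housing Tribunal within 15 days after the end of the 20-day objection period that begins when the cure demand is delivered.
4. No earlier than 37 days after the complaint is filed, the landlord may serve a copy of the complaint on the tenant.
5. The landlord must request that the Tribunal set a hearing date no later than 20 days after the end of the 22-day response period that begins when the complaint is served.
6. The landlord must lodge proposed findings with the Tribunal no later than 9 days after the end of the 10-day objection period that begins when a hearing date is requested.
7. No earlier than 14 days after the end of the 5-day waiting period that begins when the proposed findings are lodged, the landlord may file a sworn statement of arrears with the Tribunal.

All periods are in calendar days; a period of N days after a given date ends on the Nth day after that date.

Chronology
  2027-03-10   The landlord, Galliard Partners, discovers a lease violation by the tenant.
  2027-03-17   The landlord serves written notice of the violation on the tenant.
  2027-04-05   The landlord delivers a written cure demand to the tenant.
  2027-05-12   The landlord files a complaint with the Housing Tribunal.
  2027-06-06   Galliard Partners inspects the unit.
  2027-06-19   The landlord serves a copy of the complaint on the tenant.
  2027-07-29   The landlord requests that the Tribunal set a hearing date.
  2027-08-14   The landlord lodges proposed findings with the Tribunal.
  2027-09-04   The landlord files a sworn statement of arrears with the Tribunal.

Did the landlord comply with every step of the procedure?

Step 1 — counting 70 days from 2027-03-10 (when the violation is discovered) gives a deadline of 2027-05-19; done 2027-03-17 — timely.
Step 2 — counting 5 days from 2027-04-01 (end of the 15-day comment period, which began when the written notice is served on 2027-03-17) gives a deadline of 2027-04-06; done 2027-04-05 — timely.
Step 3 — counting 15 days from 2027-04-25 (end of the 20-day objection period, which began when the cure demand is delivered on 2027-04-05) gives a deadline of 2027-05-10; done 2027-05-12 — 2 days late.
No need to go further; step 3 was not satisfied.

No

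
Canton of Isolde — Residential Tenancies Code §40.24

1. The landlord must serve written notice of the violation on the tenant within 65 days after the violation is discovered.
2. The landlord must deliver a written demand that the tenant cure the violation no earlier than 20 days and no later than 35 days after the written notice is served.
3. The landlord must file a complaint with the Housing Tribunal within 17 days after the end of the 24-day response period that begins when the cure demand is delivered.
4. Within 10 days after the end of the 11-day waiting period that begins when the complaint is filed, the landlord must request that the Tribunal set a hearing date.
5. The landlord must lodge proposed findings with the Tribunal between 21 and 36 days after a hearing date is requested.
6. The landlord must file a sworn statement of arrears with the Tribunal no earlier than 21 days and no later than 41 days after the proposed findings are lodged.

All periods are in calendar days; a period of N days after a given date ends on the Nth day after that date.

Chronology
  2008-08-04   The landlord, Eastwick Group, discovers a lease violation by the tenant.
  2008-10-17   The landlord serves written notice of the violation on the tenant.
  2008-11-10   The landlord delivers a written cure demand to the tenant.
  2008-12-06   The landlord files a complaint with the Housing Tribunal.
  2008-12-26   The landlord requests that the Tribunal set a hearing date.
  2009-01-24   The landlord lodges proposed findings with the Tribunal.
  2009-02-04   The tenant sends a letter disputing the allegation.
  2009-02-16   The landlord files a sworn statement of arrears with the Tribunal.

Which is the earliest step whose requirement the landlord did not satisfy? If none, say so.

Step 1 — counting 65 days from 2008-08-04 (when the violation is discovered) gives a deadline of 2008-10-08; done 2008-10-17 — 9 days late.

Step 1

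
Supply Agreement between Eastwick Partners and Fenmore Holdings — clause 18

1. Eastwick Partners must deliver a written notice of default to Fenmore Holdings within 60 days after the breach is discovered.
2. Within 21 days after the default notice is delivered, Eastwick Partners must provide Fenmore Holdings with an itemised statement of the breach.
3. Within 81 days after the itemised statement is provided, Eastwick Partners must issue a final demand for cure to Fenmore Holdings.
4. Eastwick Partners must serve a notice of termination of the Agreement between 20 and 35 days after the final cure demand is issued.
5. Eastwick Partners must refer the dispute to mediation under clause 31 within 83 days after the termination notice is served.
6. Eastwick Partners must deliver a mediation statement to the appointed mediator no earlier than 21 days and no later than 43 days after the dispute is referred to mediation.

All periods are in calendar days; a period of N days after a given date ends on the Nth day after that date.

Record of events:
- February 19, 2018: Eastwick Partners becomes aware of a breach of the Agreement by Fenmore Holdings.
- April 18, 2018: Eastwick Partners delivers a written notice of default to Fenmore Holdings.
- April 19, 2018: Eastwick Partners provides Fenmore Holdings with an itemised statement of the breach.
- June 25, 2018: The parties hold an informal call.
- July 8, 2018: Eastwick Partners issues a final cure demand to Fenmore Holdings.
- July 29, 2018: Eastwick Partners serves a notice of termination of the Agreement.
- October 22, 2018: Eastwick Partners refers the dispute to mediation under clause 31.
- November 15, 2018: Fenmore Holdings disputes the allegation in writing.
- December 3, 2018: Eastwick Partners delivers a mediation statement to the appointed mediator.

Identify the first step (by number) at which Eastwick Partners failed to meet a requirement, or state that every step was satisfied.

Step 5

Step 1 — counting 60 days from February 19, 2018 (when the breach is discovered) gives a deadline of April 20, 2018; completed April 18, 2018, before the deadline.
Step 2 — counting 21 days from April 18, 2018 (when the default notice is delivered) gives a deadline of May 9, 2018; done April 19, 2018 — timely.
Step 3 — counting 81 days from April 19, 2018 (when the itemised statement is provided) gives a deadline of July 9, 2018; July 8, 2018 is within that limit.
Step 4 — 20 and 35 days from July 8, 2018 (when the final cure demand is issued) are July 28, 2018 and August 12, 2018 respectively; July 29, 2018 falls inside that range.
Step 5 — counting 83 days from July 29, 2018 (when the termination notice is served) gives a deadline of October 20, 2018; October 22, 2018 misses that deadline by 2 days.
Later steps need not be reached.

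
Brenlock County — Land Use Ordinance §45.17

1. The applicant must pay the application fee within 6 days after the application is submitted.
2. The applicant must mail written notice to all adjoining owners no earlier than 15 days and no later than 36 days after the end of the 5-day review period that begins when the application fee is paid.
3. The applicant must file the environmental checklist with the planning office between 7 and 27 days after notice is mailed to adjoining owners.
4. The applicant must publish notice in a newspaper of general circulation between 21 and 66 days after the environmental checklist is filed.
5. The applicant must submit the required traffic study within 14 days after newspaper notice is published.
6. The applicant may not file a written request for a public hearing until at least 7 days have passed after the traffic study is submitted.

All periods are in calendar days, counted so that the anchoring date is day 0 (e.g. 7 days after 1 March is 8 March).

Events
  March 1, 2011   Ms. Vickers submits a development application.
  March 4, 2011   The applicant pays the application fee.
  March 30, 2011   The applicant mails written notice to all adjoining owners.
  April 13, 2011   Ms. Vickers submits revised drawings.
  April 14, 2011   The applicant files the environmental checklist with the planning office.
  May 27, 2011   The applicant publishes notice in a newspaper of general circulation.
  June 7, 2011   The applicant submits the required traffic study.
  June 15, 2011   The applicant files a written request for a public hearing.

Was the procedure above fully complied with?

Yes

Step 1: 6 days after March 1, 2011 (when the application is submitted) is March 7, 2011; completed March 4, 2011, before the deadline.
Step 2: the window is 15–36 days after March 9, 2011 (end of the 5-day review period, which began when the application fee is paid on March 4, 2011), so March 24, 2011 through April 14, 2011; done March 30, 2011, which is between those dates.
Step 3: the window is 7–27 days after March 30, 2011 (when notice is mailed to adjoining owners), so April 6, 2011 through April 26, 2011; done April 14, 2011 — within the window.
Step 4: the window is 21–66 days after April 14, 2011 (when the environmental checklist is filed), so May 5, 2011 through June 19, 2011; done May 27, 2011 — within the window.
Step 5: 14 days after May 27, 2011 (when newspaper notice is published) is June 10, 2011; June 7, 2011 is within that limit.
Step 6: the earliest permitted date is 7 days after June 7, 2011 (when the traffic study is submitted), i.e. June 14, 2011; done June 15, 2011 — permitted.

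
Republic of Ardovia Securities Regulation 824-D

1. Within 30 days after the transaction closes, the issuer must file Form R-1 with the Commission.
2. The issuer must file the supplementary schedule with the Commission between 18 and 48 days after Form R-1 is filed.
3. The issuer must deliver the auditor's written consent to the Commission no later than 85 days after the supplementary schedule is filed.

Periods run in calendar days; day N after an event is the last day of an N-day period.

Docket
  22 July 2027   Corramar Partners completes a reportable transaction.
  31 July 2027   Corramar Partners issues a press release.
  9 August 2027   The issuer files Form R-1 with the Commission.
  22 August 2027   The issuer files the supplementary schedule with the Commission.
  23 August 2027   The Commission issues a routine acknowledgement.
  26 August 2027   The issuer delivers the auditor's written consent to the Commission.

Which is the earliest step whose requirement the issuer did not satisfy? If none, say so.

Step 2

(1) due by 22 July 2027 + 30 days = 21 August 2027; 9 August 2027 is within that limit.
(2) the permitted window runs from 9 August 2027 + 18 = 27 August 2027 to 9 August 2027 + 48 = 26 September 2027; 22 August 2027 is 5 days too early.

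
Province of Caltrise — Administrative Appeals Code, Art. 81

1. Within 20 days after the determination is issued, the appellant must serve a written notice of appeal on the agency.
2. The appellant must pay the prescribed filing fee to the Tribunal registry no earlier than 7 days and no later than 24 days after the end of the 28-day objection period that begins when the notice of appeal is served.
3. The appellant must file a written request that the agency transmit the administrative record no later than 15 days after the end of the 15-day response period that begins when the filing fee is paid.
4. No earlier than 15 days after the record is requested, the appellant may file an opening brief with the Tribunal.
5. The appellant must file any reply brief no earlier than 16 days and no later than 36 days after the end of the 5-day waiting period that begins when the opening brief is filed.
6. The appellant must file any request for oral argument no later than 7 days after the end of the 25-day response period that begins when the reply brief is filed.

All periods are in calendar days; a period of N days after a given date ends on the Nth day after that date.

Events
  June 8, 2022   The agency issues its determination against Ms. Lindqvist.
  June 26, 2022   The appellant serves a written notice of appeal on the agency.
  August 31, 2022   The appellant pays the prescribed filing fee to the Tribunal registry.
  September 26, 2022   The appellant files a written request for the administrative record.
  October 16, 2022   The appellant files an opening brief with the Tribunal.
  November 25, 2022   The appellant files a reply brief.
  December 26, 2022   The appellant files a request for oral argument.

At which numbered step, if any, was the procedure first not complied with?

Step 2

(1) due by June 8, 2022 + 20 days = June 28, 2022; done June 26, 2022 — timely.
(2) the permitted window runs from July 24, 2022 + 7 = July 31, 2022 to July 24, 2022 + 24 = August 17, 2022; August 31, 2022 is 14 days past the end of the window.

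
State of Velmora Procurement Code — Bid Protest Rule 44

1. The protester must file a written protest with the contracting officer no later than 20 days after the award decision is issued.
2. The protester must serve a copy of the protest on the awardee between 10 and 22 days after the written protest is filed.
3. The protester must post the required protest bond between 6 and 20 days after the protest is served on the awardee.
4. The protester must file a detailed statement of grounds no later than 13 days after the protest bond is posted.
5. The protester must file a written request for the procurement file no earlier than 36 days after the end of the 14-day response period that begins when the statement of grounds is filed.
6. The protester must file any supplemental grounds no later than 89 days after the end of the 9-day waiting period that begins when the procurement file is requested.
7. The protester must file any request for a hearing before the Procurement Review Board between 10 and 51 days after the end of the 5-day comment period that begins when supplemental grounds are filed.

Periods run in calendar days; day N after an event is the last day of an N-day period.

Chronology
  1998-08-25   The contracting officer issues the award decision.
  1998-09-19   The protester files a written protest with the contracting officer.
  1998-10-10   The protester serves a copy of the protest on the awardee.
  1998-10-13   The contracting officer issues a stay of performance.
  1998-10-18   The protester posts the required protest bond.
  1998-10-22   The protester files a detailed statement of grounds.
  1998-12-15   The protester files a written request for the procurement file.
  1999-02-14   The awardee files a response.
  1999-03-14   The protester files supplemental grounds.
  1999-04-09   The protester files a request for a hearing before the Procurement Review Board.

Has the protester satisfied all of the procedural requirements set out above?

Step 1 — counting 20 days from 1998-08-25 (when the award decision is issued) gives a deadline of 1998-09-14; 1998-09-19 misses that deadline by 5 days.
Later steps need not be reached.

No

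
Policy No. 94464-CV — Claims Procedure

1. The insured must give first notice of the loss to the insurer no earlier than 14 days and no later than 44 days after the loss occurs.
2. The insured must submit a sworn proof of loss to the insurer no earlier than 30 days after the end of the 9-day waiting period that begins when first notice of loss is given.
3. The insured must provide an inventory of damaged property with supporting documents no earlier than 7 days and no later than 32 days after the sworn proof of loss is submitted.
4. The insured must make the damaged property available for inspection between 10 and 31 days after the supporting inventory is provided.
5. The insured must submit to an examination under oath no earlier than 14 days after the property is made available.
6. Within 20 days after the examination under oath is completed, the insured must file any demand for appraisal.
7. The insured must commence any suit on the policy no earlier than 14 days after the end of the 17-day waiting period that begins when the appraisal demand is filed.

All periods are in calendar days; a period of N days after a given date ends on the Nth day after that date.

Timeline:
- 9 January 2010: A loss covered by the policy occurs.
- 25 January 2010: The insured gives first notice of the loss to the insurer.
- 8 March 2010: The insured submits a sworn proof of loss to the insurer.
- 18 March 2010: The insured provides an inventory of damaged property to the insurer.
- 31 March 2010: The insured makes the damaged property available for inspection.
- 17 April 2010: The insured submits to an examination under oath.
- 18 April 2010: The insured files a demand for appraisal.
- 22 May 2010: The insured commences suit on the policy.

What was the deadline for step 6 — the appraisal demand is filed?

Step 6 runs from 17 April 2010, when the examination under oath is completed. 20 days after 17 April 2010 is 7 May 2010.

7 May 2010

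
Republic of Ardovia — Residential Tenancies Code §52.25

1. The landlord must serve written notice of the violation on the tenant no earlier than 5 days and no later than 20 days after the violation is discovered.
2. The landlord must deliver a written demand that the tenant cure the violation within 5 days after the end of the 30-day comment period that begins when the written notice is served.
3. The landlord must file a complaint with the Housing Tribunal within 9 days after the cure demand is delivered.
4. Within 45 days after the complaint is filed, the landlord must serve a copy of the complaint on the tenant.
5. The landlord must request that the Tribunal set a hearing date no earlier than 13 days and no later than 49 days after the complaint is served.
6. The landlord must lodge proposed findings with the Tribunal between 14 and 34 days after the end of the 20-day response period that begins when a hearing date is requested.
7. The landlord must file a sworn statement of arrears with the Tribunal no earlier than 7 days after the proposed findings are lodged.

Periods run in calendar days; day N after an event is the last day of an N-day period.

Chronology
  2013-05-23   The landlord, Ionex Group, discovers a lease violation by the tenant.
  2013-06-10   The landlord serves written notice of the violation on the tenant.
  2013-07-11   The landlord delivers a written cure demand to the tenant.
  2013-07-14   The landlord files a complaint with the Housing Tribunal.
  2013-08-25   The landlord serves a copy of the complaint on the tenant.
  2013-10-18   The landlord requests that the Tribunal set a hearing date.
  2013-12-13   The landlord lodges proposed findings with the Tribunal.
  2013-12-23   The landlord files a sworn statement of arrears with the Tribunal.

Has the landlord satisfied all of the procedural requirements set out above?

No

(1) the permitted window runs from 2013-05-23 + 5 = 2013-05-28 to 2013-05-23 + 20 = 2013-06-12; 2013-06-10 falls inside that range.
(2) due by 2013-07-10 + 5 days = 2013-07-15; completed 2013-07-11, before the deadline.
(3) due by 2013-07-11 + 9 days = 2013-07-20; completed 2013-07-14, before the deadline.
(4) due by 2013-07-14 + 45 days = 2013-08-28; 2013-08-25 is within that limit.
(5) the permitted window runs from 2013-08-25 + 13 = 2013-09-07 to 2013-08-25 + 49 = 2013-10-13; 2013-10-18 is 5 days past the end of the window.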